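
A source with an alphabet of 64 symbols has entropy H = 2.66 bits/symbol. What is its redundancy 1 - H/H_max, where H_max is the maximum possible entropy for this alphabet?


H_max = log2(K) = log2(64) = 6.0 bits/symbol. Redundancy = 1 - H/H_max = 1 - 2.66/6.0 = 1 - 0.4433 = 0.5567

0.5567


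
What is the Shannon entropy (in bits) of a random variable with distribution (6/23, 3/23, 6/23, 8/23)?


H = -sum(p_i * log2(p_i)). Terms: -(6/23)*log2(6/23) = 0.505722; -(3/23)*log2(3/23) = 0.383296; -(6/23)*log2(6/23) = 0.505722; -(8/23)*log2(8/23) = 0.529935. H = 0.505722 + 0.383296 + 0.505722 + 0.529935 = 1.9247

1.9247 bits


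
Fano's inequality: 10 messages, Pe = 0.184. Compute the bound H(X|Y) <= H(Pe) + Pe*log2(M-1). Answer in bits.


H(Pe) = -Pe*log2(Pe) - (1-Pe)*log2(1-Pe) = -0.184*log2(0.184) - 0.816*log2(0.816) = 0.449369 + 0.239381 = 0.6887. Pe*log2(M-1) = 0.184*log2(9) = 0.583266. Bound = H(Pe) + Pe*log2(M-1) = 0.449369 + 0.239381 + 0.583266 = 1.272

1.272 bits


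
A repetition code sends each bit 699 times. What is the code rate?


Rate = k/n = 1/699

1/699


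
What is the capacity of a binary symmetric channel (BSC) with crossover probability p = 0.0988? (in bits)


H(p) = -p*log2(p) - (1-p)*log2(1-p) = -0.0988*log2(0.0988) - 0.9012*log2(0.9012) = 0.329927 + 0.135253 = 0.4652. C = 1 - H(p) = 1 - 0.4652 = 0.5348

0.5348 bits


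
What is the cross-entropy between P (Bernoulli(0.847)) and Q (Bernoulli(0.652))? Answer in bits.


H(P,Q) = -p*log2(q) - (1-p)*log2(1-q). -0.847*log2(0.652) = 0.522647; -0.153*log2(0.348) = 0.232995. H(P,Q) = 0.522647 + 0.232995 = 0.7556

0.7556 bits


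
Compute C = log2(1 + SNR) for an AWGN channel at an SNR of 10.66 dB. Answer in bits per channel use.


SNR_linear = 10^(10.66/10) = 11.6413; C = log2(1 + SNR_linear) = log2(1 + 11.6413) = 3.6601

3.6601 bits/channel use


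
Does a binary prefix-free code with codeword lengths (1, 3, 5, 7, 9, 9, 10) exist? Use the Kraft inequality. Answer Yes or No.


Kraft sum = sum(2^(-l_i)) = 0.6689, need <= 1. Result: satisfied (a binary prefix-free code with these lengths exists)

Yes


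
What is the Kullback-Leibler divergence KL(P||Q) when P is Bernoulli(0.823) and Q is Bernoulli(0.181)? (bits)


KL = p*log2(p/q) + (1-p)*log2((1-p)/(1-q)) = 0.823*log2(0.823/0.181) + 0.177*log2(0.177/0.819) = 1.407

1.407 bits


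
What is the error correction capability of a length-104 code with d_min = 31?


Correction capability = floor((d-1)/2) = floor((31-1)/2) = 15

15 errors


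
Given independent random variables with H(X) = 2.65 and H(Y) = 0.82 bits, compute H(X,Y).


For independent variables, H(X,Y) = H(X) + H(Y) = 2.65 + 0.82 = 3.47

3.47 bits


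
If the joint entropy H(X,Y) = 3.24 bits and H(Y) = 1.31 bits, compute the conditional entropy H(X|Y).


H(X|Y) = H(X,Y) - H(Y) = 3.24 - 1.31 = 1.93

1.93 bits


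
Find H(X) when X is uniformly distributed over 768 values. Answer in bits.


H = log2(n) = log2(768) = 9.585

9.585 bits


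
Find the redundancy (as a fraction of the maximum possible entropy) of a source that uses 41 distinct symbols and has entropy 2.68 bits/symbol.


H_max = log2(K) = log2(41) = 5.3576 bits/symbol. Redundancy = 1 - H/H_max = 1 - 2.68/5.3576 = 1 - 0.5002 = 0.4998

0.4998


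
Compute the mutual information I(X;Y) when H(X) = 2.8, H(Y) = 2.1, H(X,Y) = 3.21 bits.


I(X;Y) = H(X) + H(Y) - H(X,Y) = 2.8 + 2.1 - 3.21 = 1.69

1.69 bits


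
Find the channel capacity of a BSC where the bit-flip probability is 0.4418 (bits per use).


H(p) = -p*log2(p) - (1-p)*log2(1-p) = -0.4418*log2(0.4418) - 0.5582*log2(0.5582) = 0.520677 + 0.469528 = 0.9902. C = 1 - H(p) = 1 - 0.9902 = 0.0098

0.0098 bits


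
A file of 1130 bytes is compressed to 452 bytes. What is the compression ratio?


Ratio = original / compressed = 1130 / 452 = 2.5

2.5


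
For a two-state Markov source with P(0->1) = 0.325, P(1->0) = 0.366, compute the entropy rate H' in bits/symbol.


Stationary distribution: pi_0 = p10/(p01+p10) = 0.5297, pi_1 = 0.4703. Entropy rate H' = pi_0*H(p01) + pi_1*H(p10) = 0.5297*0.9097 + 0.4703*0.9476 = 0.9275

0.9275 bits/symbol


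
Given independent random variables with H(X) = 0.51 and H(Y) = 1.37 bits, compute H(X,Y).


For independent variables, H(X,Y) = H(X) + H(Y) = 0.51 + 1.37 = 1.88

1.88 bits


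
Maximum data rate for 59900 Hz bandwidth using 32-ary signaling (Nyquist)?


Rate = 2 * B * log2(M) = 2 * 59900 * 5.0 = 599000.0

599000.0 bps


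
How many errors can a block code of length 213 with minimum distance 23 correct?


Correction capability = floor((d-1)/2) = floor((23-1)/2) = 11

11 errors


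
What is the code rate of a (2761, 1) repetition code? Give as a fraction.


Rate = k/n = 1/2761

1/2761


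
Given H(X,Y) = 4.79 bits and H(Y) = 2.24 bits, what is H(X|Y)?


H(X|Y) = H(X,Y) - H(Y) = 4.79 - 2.24 = 2.55

2.55 bits


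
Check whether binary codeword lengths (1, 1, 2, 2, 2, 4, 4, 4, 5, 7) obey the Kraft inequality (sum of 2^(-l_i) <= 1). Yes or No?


Kraft sum = sum(2^(-l_i)) = 1.9766, need <= 1. Result: violated (a binary prefix-free code with these lengths cannot exist)

No


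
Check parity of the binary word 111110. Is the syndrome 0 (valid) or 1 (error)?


Syndrome = XOR of all bits = 1 XOR 1 XOR 1 XOR 1 XOR 1 XOR 0 = 1

1


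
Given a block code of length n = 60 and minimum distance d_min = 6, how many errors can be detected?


Detection capability = d_min - 1 = 6 - 1 = 5

5 errors


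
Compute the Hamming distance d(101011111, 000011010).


Count differing positions: ^ . ^ . . . ^ . ^ = 4 differences

4


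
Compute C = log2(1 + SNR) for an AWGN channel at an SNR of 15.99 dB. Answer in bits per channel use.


SNR_linear = 10^(15.99/10) = 39.7192; C = log2(1 + SNR_linear) = log2(1 + 39.7192) = 5.3476

5.3476 bits/channel use


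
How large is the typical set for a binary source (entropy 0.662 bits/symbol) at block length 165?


log2|A_typical| = nH = 165 * 0.662 = 109.23, so |A_typical| ~ 2^109.23 = 7.612e+32

7.612e+32


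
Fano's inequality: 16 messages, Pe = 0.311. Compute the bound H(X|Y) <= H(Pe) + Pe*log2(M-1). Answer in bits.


H(Pe) = -Pe*log2(Pe) - (1-Pe)*log2(1-Pe) = -0.311*log2(0.311) - 0.689*log2(0.689) = 0.524039 + 0.370285 = 0.8943. Pe*log2(M-1) = 0.311*log2(15) = 1.215043. Bound = H(Pe) + Pe*log2(M-1) = 0.524039 + 0.370285 + 1.215043 = 2.1094

2.1094 bits


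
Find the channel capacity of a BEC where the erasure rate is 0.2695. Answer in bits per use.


C = 1 - epsilon = 1 - 0.2695 = 0.7305

0.7305 bits


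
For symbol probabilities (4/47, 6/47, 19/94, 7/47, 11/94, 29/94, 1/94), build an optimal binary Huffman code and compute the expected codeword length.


Huffman construction (repeatedly merge the two least-probable nodes; each merge adds 1 bit to every symbol beneath it): 1/94 + 4/47 = 9/94; 9/94 + 11/94 = 10/47; 6/47 + 7/47 = 13/47; 19/94 + 10/47 = 39/94; 13/47 + 29/94 = 55/94; 39/94 + 55/94 = 1. Resulting codeword lengths (in the order the probabilities were given): (4, 3, 2, 3, 3, 2, 4). L_avg = sum(p_i * l_i) = 4/47*4 + 6/47*3 + 19/94*2 + 7/47*3 + 11/94*3 + 29/94*2 + 1/94*4 = 243/94 = 2.5851

2.5851 bits


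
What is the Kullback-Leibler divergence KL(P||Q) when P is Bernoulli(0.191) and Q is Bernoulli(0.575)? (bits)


KL = p*log2(p/q) + (1-p)*log2((1-p)/(1-q)) = 0.191*log2(0.191/0.575) + 0.809*log2(0.809/0.425) = 0.4476

0.4476 bits


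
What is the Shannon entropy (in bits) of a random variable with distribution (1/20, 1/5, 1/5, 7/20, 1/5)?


H = -sum(p_i * log2(p_i)). Terms: -(1/20)*log2(1/20) = 0.216096; -(1/5)*log2(1/5) = 0.464386; -(1/5)*log2(1/5) = 0.464386; -(7/20)*log2(7/20) = 0.530101; -(1/5)*log2(1/5) = 0.464386. H = 0.216096 + 0.464386 + 0.464386 + 0.530101 + 0.464386 = 2.1394

2.1394 bits


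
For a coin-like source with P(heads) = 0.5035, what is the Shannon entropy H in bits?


H = -p*log2(p) - (1-p)*log2(1-p). -0.5035*log2(0.5035) = 0.498433; -0.4965*log2(0.4965) = 0.501532. H = 0.498433 + 0.501532 = 1.0

1.0 bits


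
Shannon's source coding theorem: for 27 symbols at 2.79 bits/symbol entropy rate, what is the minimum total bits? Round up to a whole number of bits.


Minimum bits >= n * H = 27 * 2.79 = 75.33, rounded up to a whole number of bits = 76

76 bits


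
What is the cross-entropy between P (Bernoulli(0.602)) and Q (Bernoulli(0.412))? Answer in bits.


H(P,Q) = -p*log2(q) - (1-p)*log2(1-q). -0.602*log2(0.412) = 0.770129; -0.398*log2(0.588) = 0.304913. H(P,Q) = 0.770129 + 0.304913 = 1.075

1.075 bits


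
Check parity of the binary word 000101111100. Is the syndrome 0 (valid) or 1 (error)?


Syndrome = XOR of all bits = 0 XOR 0 XOR 0 XOR 1 XOR 0 XOR 1 XOR 1 XOR 1 XOR 1 XOR 1 XOR 0 XOR 0 = 0

0


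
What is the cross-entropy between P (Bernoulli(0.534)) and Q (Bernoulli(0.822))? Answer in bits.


H(P,Q) = -p*log2(q) - (1-p)*log2(1-q). -0.534*log2(0.822) = 0.151010; -0.466*log2(0.178) = 1.160364. H(P,Q) = 0.151010 + 1.160364 = 1.3114

1.3114 bits


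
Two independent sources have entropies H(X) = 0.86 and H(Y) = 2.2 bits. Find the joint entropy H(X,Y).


For independent variables, H(X,Y) = H(X) + H(Y) = 0.86 + 2.2 = 3.06

3.06 bits


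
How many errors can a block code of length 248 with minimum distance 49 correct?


Correction capability = floor((d-1)/2) = floor((49-1)/2) = 24

24 errors


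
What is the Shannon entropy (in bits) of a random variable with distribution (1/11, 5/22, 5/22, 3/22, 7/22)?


H = -sum(p_i * log2(p_i)). Terms: -(1/11)*log2(1/11) = 0.314494; -(5/22)*log2(5/22) = 0.485796; -(5/22)*log2(5/22) = 0.485796; -(3/22)*log2(3/22) = 0.391973; -(7/22)*log2(7/22) = 0.525661. H = 0.314494 + 0.485796 + 0.485796 + 0.391973 + 0.525661 = 2.2037

2.2037 bits


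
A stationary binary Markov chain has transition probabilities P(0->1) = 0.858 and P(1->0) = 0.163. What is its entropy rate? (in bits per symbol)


Stationary distribution: pi_0 = p10/(p01+p10) = 0.1596, pi_1 = 0.8404. Entropy rate H' = pi_0*H(p01) + pi_1*H(p10) = 0.1596*0.5895 + 0.8404*0.6414 = 0.6331

0.6331 bits/symbol


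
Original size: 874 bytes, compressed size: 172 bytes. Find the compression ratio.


Ratio = original / compressed = 874 / 172 = 5.0814

5.0814


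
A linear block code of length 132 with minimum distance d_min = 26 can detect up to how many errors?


Detection capability = d_min - 1 = 26 - 1 = 25

25 errors


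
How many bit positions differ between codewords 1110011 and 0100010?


Count differing positions: ^ . ^ . . . ^ = 3 differences

3


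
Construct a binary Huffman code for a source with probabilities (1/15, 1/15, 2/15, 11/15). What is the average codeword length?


Huffman construction (repeatedly merge the two least-probable nodes; each merge adds 1 bit to every symbol beneath it): 1/15 + 1/15 = 2/15; 2/15 + 2/15 = 4/15; 4/15 + 11/15 = 1. Resulting codeword lengths (in the order the probabilities were given): (3, 3, 2, 1). L_avg = sum(p_i * l_i) = 1/15*3 + 1/15*3 + 2/15*2 + 11/15*1 = 7/5 = 1.4

1.4 bits


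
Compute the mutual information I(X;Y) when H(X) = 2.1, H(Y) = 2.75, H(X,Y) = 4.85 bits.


I(X;Y) = H(X) + H(Y) - H(X,Y) = 2.1 + 2.75 - 4.85 = 0.0

0.0 bits


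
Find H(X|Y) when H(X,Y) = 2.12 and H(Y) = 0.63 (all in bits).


H(X|Y) = H(X,Y) - H(Y) = 2.12 - 0.63 = 1.49

1.49 bits


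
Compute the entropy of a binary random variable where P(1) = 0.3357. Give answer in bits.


H = -p*log2(p) - (1-p)*log2(1-p). -0.3357*log2(0.3357) = 0.528645; -0.6643*log2(0.6643) = 0.391999. H = 0.528645 + 0.391999 = 0.9206

0.9206 bits


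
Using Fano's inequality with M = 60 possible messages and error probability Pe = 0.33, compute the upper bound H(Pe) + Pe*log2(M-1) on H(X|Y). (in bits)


H(Pe) = -Pe*log2(Pe) - (1-Pe)*log2(1-Pe) = -0.33*log2(0.33) - 0.67*log2(0.67) = 0.527822 + 0.387104 = 0.9149. Pe*log2(M-1) = 0.33*log2(59) = 1.941272. Bound = H(Pe) + Pe*log2(M-1) = 0.527822 + 0.387104 + 1.941272 = 2.8562

2.8562 bits


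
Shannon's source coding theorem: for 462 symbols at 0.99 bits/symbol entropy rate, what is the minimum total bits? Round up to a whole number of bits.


Minimum bits >= n * H = 462 * 0.99 = 457.38, rounded up to a whole number of bits = 458

458 bits


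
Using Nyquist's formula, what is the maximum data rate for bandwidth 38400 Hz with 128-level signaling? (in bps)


Rate = 2 * B * log2(M) = 2 * 38400 * 7.0 = 537600.0

537600.0 bps


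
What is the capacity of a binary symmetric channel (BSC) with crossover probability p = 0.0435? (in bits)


H(p) = -p*log2(p) - (1-p)*log2(1-p) = -0.0435*log2(0.0435) - 0.9565*log2(0.9565) = 0.196744 + 0.061372 = 0.2581. C = 1 - H(p) = 1 - 0.2581 = 0.7419

0.7419 bits


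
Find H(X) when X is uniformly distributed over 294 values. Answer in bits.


H = log2(n) = log2(294) = 8.1997

8.1997 bits


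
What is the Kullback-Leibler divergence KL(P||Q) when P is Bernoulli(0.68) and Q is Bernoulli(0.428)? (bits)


KL = p*log2(p/q) + (1-p)*log2((1-p)/(1-q)) = 0.68*log2(0.68/0.428) + 0.32*log2(0.32/0.572) = 0.186

0.186 bits


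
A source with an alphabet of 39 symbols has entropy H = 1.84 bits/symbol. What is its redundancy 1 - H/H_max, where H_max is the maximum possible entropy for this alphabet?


H_max = log2(K) = log2(39) = 5.2854 bits/symbol. Redundancy = 1 - H/H_max = 1 - 1.84/5.2854 = 1 - 0.3481 = 0.6519

0.6519


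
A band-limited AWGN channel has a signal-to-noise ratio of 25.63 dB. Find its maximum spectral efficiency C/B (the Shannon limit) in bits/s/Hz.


SNR_linear = 10^(25.63/10) = 365.5948; C/B = log2(1 + SNR_linear) = log2(1 + 365.5948) = 8.518

8.518 bits/s/Hz


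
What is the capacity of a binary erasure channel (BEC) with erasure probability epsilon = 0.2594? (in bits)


C = 1 - epsilon = 1 - 0.2594 = 0.7406

0.7406 bits


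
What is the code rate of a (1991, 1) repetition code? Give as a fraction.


Rate = k/n = 1/1991

1/1991


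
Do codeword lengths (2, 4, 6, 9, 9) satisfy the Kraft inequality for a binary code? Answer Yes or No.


Kraft sum = sum(2^(-l_i)) = 0.332, need <= 1. Result: satisfied (a binary prefix-free code with these lengths exists)

Yes


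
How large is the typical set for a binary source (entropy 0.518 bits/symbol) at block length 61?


log2|A_typical| = nH = 61 * 0.518 = 31.598, so |A_typical| ~ 2^31.598 = 3.250e+09

3.250e+09


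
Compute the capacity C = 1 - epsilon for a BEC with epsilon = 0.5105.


C = 1 - epsilon = 1 - 0.5105 = 0.4895

0.4895 bits


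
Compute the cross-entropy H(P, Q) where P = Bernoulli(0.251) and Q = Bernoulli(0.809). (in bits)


H(P,Q) = -p*log2(q) - (1-p)*log2(1-q). -0.251*log2(0.809) = 0.076753; -0.749*log2(0.191) = 1.788878. H(P,Q) = 0.076753 + 1.788878 = 1.8656

1.8656 bits


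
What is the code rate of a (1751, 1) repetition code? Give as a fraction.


Rate = k/n = 1/1751

1/1751


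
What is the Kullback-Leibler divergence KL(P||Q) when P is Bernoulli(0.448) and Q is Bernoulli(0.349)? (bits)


KL = p*log2(p/q) + (1-p)*log2((1-p)/(1-q)) = 0.448*log2(0.448/0.349) + 0.552*log2(0.552/0.651) = 0.03

0.03 bits


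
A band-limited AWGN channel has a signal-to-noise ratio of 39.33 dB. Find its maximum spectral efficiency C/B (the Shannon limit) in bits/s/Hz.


SNR_linear = 10^(39.33/10) = 8570.3785; C/B = log2(1 + SNR_linear) = log2(1 + 8570.3785) = 13.0653

13.0653 bits/s/Hz


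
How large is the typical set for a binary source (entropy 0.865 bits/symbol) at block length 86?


log2|A_typical| = nH = 86 * 0.865 = 74.39, so |A_typical| ~ 2^74.39 = 2.475e+22

2.475e+22


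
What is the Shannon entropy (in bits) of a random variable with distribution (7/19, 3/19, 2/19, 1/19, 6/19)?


H = -sum(p_i * log2(p_i)). Terms: -(7/19)*log2(7/19) = 0.530737; -(3/19)*log2(3/19) = 0.420468; -(2/19)*log2(2/19) = 0.341887; -(1/19)*log2(1/19) = 0.223575; -(6/19)*log2(6/19) = 0.525147. H = 0.530737 + 0.420468 + 0.341887 + 0.223575 + 0.525147 = 2.0418

2.0418 bits


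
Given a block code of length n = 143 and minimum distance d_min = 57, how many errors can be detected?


Detection capability = d_min - 1 = 57 - 1 = 56

56 errors


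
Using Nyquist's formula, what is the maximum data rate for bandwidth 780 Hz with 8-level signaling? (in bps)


Rate = 2 * B * log2(M) = 2 * 780 * 3.0 = 4680.0

4680.0 bps


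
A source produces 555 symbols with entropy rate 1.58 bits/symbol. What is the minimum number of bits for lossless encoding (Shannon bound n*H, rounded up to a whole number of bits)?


Minimum bits >= n * H = 555 * 1.58 = 876.9, rounded up to a whole number of bits = 877

877 bits


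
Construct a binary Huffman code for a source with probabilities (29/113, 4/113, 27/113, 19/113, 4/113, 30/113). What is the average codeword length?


Huffman construction (repeatedly merge the two least-probable nodes; each merge adds 1 bit to every symbol beneath it): 4/113 + 4/113 = 8/113; 8/113 + 19/113 = 27/113; 27/113 + 27/113 = 54/113; 29/113 + 30/113 = 59/113; 54/113 + 59/113 = 1. Resulting codeword lengths (in the order the probabilities were given): (2, 4, 2, 3, 4, 2). L_avg = sum(p_i * l_i) = 29/113*2 + 4/113*4 + 27/113*2 + 19/113*3 + 4/113*4 + 30/113*2 = 261/113 = 2.3097

2.3097 bits


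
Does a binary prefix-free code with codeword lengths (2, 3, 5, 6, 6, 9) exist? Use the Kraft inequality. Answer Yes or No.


Kraft sum = sum(2^(-l_i)) = 0.4395, need <= 1. Result: satisfied (a binary prefix-free code with these lengths exists)

Yes


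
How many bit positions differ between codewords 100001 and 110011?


Count differing positions: . ^ . . ^ . = 2 differences

2


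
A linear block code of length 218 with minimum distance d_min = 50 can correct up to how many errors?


Correction capability = floor((d-1)/2) = floor((50-1)/2) = 24

24 errors


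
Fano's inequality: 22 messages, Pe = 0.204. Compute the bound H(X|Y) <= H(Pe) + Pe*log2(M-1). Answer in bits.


H(Pe) = -Pe*log2(Pe) - (1-Pe)*log2(1-Pe) = -0.204*log2(0.204) - 0.796*log2(0.796) = 0.467845 + 0.262011 = 0.7299. Pe*log2(M-1) = 0.204*log2(21) = 0.896033. Bound = H(Pe) + Pe*log2(M-1) = 0.467845 + 0.262011 + 0.896033 = 1.6259

1.6259 bits


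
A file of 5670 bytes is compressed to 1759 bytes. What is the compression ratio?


Ratio = original / compressed = 5670 / 1759 = 3.2234

3.2234


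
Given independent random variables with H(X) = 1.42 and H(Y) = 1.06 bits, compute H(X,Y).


For independent variables, H(X,Y) = H(X) + H(Y) = 1.42 + 1.06 = 2.48

2.48 bits


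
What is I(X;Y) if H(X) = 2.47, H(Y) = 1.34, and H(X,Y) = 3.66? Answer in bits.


I(X;Y) = H(X) + H(Y) - H(X,Y) = 2.47 + 1.34 - 3.66 = 0.15

0.15 bits


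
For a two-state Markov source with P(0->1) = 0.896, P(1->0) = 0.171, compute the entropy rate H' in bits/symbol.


Stationary distribution: pi_0 = p10/(p01+p10) = 0.1603, pi_1 = 0.8397. Entropy rate H' = pi_0*H(p01) + pi_1*H(p10) = 0.1603*0.4815 + 0.8397*0.66 = 0.6314

0.6314 bits/symbol


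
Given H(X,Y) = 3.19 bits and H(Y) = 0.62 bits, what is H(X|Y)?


H(X|Y) = H(X,Y) - H(Y) = 3.19 - 0.62 = 2.57

2.57 bits


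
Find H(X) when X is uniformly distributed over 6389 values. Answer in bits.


H = log2(n) = log2(6389) = 12.6414

12.6414 bits


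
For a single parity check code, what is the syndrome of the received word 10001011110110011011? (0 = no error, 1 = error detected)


Syndrome = XOR of all bits = 1 XOR 0 XOR 0 XOR 0 XOR 1 XOR 0 XOR 1 XOR 1 XOR 1 XOR 1 XOR 0 XOR 1 XOR 1 XOR 0 XOR 0 XOR 1 XOR 1 XOR 0 XOR 1 XOR 1 = 0

0


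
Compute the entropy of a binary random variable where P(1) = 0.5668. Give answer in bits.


H = -p*log2(p) - (1-p)*log2(1-p). -0.5668*log2(0.5668) = 0.464259; -0.4332*log2(0.4332) = 0.522827. H = 0.464259 + 0.522827 = 0.9871

0.9871 bits


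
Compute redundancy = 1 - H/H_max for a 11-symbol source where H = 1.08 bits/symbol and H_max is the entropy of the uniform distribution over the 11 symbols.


H_max = log2(K) = log2(11) = 3.4594 bits/symbol. Redundancy = 1 - H/H_max = 1 - 1.08/3.4594 = 1 - 0.3122 = 0.6878

0.6878


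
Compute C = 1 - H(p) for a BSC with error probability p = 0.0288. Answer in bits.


H(p) = -p*log2(p) - (1-p)*log2(1-p) = -0.0288*log2(0.0288) - 0.9712*log2(0.9712) = 0.147392 + 0.040945 = 0.1883. C = 1 - H(p) = 1 - 0.1883 = 0.8117

0.8117 bits


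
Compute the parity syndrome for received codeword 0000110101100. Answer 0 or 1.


Syndrome = XOR of all bits = 0 XOR 0 XOR 0 XOR 0 XOR 1 XOR 1 XOR 0 XOR 1 XOR 0 XOR 1 XOR 1 XOR 0 XOR 0 = 1

1


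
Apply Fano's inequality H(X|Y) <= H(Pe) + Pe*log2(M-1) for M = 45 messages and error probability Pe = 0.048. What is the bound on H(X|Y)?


H(Pe) = -Pe*log2(Pe) - (1-Pe)*log2(1-Pe) = -0.048*log2(0.048) - 0.952*log2(0.952) = 0.210279 + 0.067560 = 0.2778. Pe*log2(M-1) = 0.048*log2(44) = 0.262053. Bound = H(Pe) + Pe*log2(M-1) = 0.210279 + 0.067560 + 0.262053 = 0.5399

0.5399 bits


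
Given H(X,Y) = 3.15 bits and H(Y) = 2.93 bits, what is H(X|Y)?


H(X|Y) = H(X,Y) - H(Y) = 3.15 - 2.93 = 0.22

0.22 bits


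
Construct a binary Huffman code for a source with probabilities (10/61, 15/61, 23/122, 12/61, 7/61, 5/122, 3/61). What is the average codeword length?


Huffman construction (repeatedly merge the two least-probable nodes; each merge adds 1 bit to every symbol beneath it): 5/122 + 3/61 = 11/122; 11/122 + 7/61 = 25/122; 10/61 + 23/122 = 43/122; 12/61 + 25/122 = 49/122; 15/61 + 43/122 = 73/122; 49/122 + 73/122 = 1. Resulting codeword lengths (in the order the probabilities were given): (3, 2, 3, 2, 3, 4, 4). L_avg = sum(p_i * l_i) = 10/61*3 + 15/61*2 + 23/122*3 + 12/61*2 + 7/61*3 + 5/122*4 + 3/61*4 = 323/122 = 2.6475

2.6475 bits


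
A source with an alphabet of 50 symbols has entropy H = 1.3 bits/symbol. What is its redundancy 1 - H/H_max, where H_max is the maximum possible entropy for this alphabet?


H_max = log2(K) = log2(50) = 5.6439 bits/symbol. Redundancy = 1 - H/H_max = 1 - 1.3/5.6439 = 1 - 0.2303 = 0.7697

0.7697


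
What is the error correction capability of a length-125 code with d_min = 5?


Correction capability = floor((d-1)/2) = floor((5-1)/2) = 2

2 errors


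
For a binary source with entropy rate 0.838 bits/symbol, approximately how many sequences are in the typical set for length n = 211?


log2|A_typical| = nH = 211 * 0.838 = 176.818, so |A_typical| ~ 2^176.818 = 1.689e+53

1.689e+53


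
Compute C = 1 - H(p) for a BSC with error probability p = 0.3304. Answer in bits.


H(p) = -p*log2(p) - (1-p)*log2(1-p) = -0.3304*log2(0.3304) - 0.6696*log2(0.6696) = 0.527885 + 0.387450 = 0.9153. C = 1 - H(p) = 1 - 0.9153 = 0.0847

0.0847 bits


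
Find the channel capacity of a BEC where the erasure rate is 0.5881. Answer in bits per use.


C = 1 - epsilon = 1 - 0.5881 = 0.4119

0.4119 bits


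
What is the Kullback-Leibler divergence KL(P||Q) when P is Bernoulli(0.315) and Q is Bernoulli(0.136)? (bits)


KL = p*log2(p/q) + (1-p)*log2((1-p)/(1-q)) = 0.315*log2(0.315/0.136) + 0.685*log2(0.685/0.864) = 0.1523

0.1523 bits


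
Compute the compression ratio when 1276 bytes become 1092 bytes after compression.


Ratio = original / compressed = 1276 / 1092 = 1.1685

1.1685


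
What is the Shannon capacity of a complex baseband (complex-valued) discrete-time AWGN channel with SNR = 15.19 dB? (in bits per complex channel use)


SNR_linear = 10^(15.19/10) = 33.037; C = log2(1 + SNR_linear) = log2(1 + 33.037) = 5.089

5.089 bits/channel use


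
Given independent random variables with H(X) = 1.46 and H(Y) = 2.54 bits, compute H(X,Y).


For independent variables, H(X,Y) = H(X) + H(Y) = 1.46 + 2.54 = 4.0

4.0 bits


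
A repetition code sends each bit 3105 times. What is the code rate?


Rate = k/n = 1/3105

1/3105


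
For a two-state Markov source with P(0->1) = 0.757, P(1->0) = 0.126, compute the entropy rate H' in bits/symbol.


Stationary distribution: pi_0 = p10/(p01+p10) = 0.1427, pi_1 = 0.8573. Entropy rate H' = pi_0*H(p01) + pi_1*H(p10) = 0.1427*0.8 + 0.8573*0.5464 = 0.5826

0.5826 bits/symbol


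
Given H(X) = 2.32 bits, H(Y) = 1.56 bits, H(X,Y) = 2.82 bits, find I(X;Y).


I(X;Y) = H(X) + H(Y) - H(X,Y) = 2.32 + 1.56 - 2.82 = 1.06

1.06 bits


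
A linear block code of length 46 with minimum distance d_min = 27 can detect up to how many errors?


Detection capability = d_min - 1 = 27 - 1 = 26

26 errors


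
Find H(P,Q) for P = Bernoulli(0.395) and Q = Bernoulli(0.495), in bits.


H(P,Q) = -p*log2(q) - (1-p)*log2(1-q). -0.395*log2(0.495) = 0.400727; -0.605*log2(0.505) = 0.596315. H(P,Q) = 0.400727 + 0.596315 = 0.997

0.997 bits


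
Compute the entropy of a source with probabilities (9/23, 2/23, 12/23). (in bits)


H = -sum(p_i * log2(p_i)). Terms: -(9/23)*log2(9/23) = 0.529684; -(2/23)*log2(2/23) = 0.306397; -(12/23)*log2(12/23) = 0.489704. H = 0.529684 + 0.306397 + 0.489704 = 1.3258

1.3258 bits


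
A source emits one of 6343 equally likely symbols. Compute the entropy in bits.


H = log2(n) = log2(6343) = 12.6309

12.6309 bits


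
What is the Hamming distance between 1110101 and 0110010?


Count differing positions: ^ . . . ^ ^ ^ = 4 differences

4


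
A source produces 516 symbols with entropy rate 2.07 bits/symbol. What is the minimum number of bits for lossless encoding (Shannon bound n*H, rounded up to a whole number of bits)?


Minimum bits >= n * H = 516 * 2.07 = 1068.12, rounded up to a whole number of bits = 1069

1069 bits


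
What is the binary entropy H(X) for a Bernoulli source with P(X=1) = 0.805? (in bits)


H = -p*log2(p) - (1-p)*log2(1-p). -0.805*log2(0.805) = 0.251916; -0.195*log2(0.195) = 0.459899. H = 0.251916 + 0.459899 = 0.7118

0.7118 bits


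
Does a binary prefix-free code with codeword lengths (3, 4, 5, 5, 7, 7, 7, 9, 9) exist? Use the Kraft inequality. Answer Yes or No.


Kraft sum = sum(2^(-l_i)) = 0.2773, need <= 1. Result: satisfied (a binary prefix-free code with these lengths exists)

Yes


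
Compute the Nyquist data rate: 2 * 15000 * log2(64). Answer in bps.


Rate = 2 * B * log2(M) = 2 * 15000 * 6.0 = 180000.0

180000.0 bps


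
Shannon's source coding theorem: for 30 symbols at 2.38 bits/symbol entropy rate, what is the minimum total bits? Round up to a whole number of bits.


Minimum bits >= n * H = 30 * 2.38 = 71.4, rounded up to a whole number of bits = 72

72 bits


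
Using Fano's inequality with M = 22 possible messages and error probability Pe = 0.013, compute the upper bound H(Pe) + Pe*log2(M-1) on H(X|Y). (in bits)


H(Pe) = -Pe*log2(Pe) - (1-Pe)*log2(1-Pe) = -0.013*log2(0.013) - 0.987*log2(0.987) = 0.081449 + 0.018633 = 0.1001. Pe*log2(M-1) = 0.013*log2(21) = 0.057100. Bound = H(Pe) + Pe*log2(M-1) = 0.081449 + 0.018633 + 0.057100 = 0.1572

0.1572 bits


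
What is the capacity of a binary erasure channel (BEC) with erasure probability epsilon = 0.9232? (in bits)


C = 1 - epsilon = 1 - 0.9232 = 0.0768

0.0768 bits


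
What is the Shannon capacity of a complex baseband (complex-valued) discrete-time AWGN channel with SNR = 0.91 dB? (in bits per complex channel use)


SNR_linear = 10^(0.91/10) = 1.2331; C = log2(1 + SNR_linear) = log2(1 + 1.2331) = 1.1591

1.1591 bits/channel use


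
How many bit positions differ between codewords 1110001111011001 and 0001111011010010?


Count differing positions: ^ ^ ^ ^ ^ ^ . ^ . . . . ^ . ^ ^ = 10 differences

10


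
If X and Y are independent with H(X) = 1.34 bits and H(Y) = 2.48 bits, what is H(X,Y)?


For independent variables, H(X,Y) = H(X) + H(Y) = 1.34 + 2.48 = 3.82

3.82 bits


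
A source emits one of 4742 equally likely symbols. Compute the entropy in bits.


H = log2(n) = log2(4742) = 12.2113

12.2113 bits


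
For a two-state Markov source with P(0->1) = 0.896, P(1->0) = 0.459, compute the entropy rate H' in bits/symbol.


Stationary distribution: pi_0 = p10/(p01+p10) = 0.3387, pi_1 = 0.6613. Entropy rate H' = pi_0*H(p01) + pi_1*H(p10) = 0.3387*0.4815 + 0.6613*0.9951 = 0.8212

0.8212 bits/symbol


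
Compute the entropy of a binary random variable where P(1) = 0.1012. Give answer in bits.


H = -p*log2(p) - (1-p)*log2(1-p). -0.1012*log2(0.1012) = 0.334438; -0.8988*log2(0.8988) = 0.138350. H = 0.334438 + 0.138350 = 0.4728

0.4728 bits


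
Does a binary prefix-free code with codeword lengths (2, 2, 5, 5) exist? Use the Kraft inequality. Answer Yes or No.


Kraft sum = sum(2^(-l_i)) = 0.5625, need <= 1. Result: satisfied (a binary prefix-free code with these lengths exists)

Yes


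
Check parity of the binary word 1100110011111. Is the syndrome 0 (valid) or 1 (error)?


Syndrome = XOR of all bits = 1 XOR 1 XOR 0 XOR 0 XOR 1 XOR 1 XOR 0 XOR 0 XOR 1 XOR 1 XOR 1 XOR 1 XOR 1 = 1

1


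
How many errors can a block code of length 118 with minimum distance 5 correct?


Correction capability = floor((d-1)/2) = floor((5-1)/2) = 2

2 errors


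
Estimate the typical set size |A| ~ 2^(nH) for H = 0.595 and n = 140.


log2|A_typical| = nH = 140 * 0.595 = 83.3, so |A_typical| ~ 2^83.3 = 1.191e+25

1.191e+25


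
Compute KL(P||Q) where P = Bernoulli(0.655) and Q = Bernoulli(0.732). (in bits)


KL = p*log2(p/q) + (1-p)*log2((1-p)/(1-q)) = 0.655*log2(0.655/0.732) + 0.345*log2(0.345/0.268) = 0.0207

0.0207 bits


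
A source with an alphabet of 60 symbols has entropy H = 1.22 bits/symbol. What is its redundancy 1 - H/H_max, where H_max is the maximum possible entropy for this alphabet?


H_max = log2(K) = log2(60) = 5.9069 bits/symbol. Redundancy = 1 - H/H_max = 1 - 1.22/5.9069 = 1 - 0.2065 = 0.7935

0.7935


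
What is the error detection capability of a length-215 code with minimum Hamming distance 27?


Detection capability = d_min - 1 = 27 - 1 = 26

26 errors


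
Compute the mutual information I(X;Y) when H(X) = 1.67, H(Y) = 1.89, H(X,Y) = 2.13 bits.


I(X;Y) = H(X) + H(Y) - H(X,Y) = 1.67 + 1.89 - 2.13 = 1.43

1.43 bits


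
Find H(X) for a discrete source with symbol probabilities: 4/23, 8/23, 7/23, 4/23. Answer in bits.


H = -sum(p_i * log2(p_i)). Terms: -(4/23)*log2(4/23) = 0.438880; -(8/23)*log2(8/23) = 0.529935; -(7/23)*log2(7/23) = 0.522324; -(4/23)*log2(4/23) = 0.438880. H = 0.438880 + 0.529935 + 0.522324 + 0.438880 = 1.93

1.93 bits


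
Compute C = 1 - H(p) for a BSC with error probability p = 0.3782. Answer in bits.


H(p) = -p*log2(p) - (1-p)*log2(1-p) = -0.3782*log2(0.3782) - 0.6218*log2(0.6218) = 0.530531 + 0.426230 = 0.9568. C = 1 - H(p) = 1 - 0.9568 = 0.0432

0.0432 bits


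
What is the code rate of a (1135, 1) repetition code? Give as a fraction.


Rate = k/n = 1/1135

1/1135


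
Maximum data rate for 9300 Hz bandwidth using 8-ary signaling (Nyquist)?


Rate = 2 * B * log2(M) = 2 * 9300 * 3.0 = 55800.0

55800.0 bps


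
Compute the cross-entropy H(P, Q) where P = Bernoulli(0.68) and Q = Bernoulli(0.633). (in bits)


H(P,Q) = -p*log2(q) - (1-p)*log2(1-q). -0.68*log2(0.633) = 0.448611; -0.32*log2(0.367) = 0.462767. H(P,Q) = 0.448611 + 0.462767 = 0.9114

0.9114 bits


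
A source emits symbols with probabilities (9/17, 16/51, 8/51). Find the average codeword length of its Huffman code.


Huffman construction (repeatedly merge the two least-probable nodes; each merge adds 1 bit to every symbol beneath it): 8/51 + 16/51 = 8/17; 8/17 + 9/17 = 1. Resulting codeword lengths (in the order the probabilities were given): (1, 2, 2). L_avg = sum(p_i * l_i) = 9/17*1 + 16/51*2 + 8/51*2 = 25/17 = 1.4706

1.4706 bits


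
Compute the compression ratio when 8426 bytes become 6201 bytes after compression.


Ratio = original / compressed = 8426 / 6201 = 1.3588

1.3588


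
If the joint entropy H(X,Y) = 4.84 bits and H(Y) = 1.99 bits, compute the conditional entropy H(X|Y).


H(X|Y) = H(X,Y) - H(Y) = 4.84 - 1.99 = 2.85

2.85 bits


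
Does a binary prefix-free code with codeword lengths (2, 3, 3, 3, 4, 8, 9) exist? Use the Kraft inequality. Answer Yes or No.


Kraft sum = sum(2^(-l_i)) = 0.6934, need <= 1. Result: satisfied (a binary prefix-free code with these lengths exists)

Yes


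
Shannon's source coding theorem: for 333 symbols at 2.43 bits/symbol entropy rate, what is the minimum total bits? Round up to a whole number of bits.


Minimum bits >= n * H = 333 * 2.43 = 809.19, rounded up to a whole number of bits = 810

810 bits


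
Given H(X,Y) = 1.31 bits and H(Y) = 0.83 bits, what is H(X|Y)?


H(X|Y) = H(X,Y) - H(Y) = 1.31 - 0.83 = 0.48

0.48 bits


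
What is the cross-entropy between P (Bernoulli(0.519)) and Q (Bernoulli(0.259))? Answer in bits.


H(P,Q) = -p*log2(q) - (1-p)*log2(1-q). -0.519*log2(0.259) = 1.011519; -0.481*log2(0.741) = 0.208011. H(P,Q) = 1.011519 + 0.208011 = 1.2195

1.2195 bits


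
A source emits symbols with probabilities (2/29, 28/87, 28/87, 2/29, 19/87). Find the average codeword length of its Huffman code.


Huffman construction (repeatedly merge the two least-probable nodes; each merge adds 1 bit to every symbol beneath it): 2/29 + 2/29 = 4/29; 4/29 + 19/87 = 31/87; 28/87 + 28/87 = 56/87; 31/87 + 56/87 = 1. Resulting codeword lengths (in the order the probabilities were given): (3, 2, 2, 3, 2). L_avg = sum(p_i * l_i) = 2/29*3 + 28/87*2 + 28/87*2 + 2/29*3 + 19/87*2 = 62/29 = 2.1379

2.1379 bits


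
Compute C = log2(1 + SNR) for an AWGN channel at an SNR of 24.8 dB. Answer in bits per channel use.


SNR_linear = 10^(24.8/10) = 301.9952; C = log2(1 + SNR_linear) = log2(1 + 301.9952) = 8.2432

8.2432 bits/channel use


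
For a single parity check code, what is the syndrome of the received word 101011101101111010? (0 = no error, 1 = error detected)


Syndrome = XOR of all bits = 1 XOR 0 XOR 1 XOR 0 XOR 1 XOR 1 XOR 1 XOR 0 XOR 1 XOR 1 XOR 0 XOR 1 XOR 1 XOR 1 XOR 1 XOR 0 XOR 1 XOR 0 = 0

0


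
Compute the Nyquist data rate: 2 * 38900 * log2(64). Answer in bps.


Rate = 2 * B * log2(M) = 2 * 38900 * 6.0 = 466800.0

466800.0 bps


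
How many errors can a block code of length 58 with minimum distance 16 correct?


Correction capability = floor((d-1)/2) = floor((16-1)/2) = 7

7 errors


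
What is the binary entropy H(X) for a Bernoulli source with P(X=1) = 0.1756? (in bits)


H = -p*log2(p) - (1-p)*log2(1-p). -0.1756*log2(0.1756) = 0.440692; -0.8244*log2(0.8244) = 0.229664. H = 0.440692 + 0.229664 = 0.6704

0.6704 bits


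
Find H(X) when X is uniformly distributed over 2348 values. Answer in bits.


H = log2(n) = log2(2348) = 11.1972

11.1972 bits


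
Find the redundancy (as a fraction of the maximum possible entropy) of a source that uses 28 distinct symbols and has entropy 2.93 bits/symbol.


H_max = log2(K) = log2(28) = 4.8074 bits/symbol. Redundancy = 1 - H/H_max = 1 - 2.93/4.8074 = 1 - 0.6095 = 0.3905

0.3905


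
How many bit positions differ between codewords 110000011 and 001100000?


Count differing positions: ^ ^ ^ ^ . . . ^ ^ = 6 differences

6


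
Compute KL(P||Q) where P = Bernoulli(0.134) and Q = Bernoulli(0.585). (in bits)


KL = p*log2(p/q) + (1-p)*log2((1-p)/(1-q)) = 0.134*log2(0.134/0.585) + 0.866*log2(0.866/0.415) = 0.6341

0.6341 bits


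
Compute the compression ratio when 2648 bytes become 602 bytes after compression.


Ratio = original / compressed = 2648 / 602 = 4.3987

4.3987


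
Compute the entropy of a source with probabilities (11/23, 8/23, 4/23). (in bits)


H = -sum(p_i * log2(p_i)). Terms: -(11/23)*log2(11/23) = 0.508932; -(8/23)*log2(8/23) = 0.529935; -(4/23)*log2(4/23) = 0.438880. H = 0.508932 + 0.529935 + 0.438880 = 1.4777

1.4777 bits


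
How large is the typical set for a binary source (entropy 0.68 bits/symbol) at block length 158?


log2|A_typical| = nH = 158 * 0.68 = 107.44, so |A_typical| ~ 2^107.44 = 2.201e+32

2.201e+32


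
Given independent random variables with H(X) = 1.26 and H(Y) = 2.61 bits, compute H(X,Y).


For independent variables, H(X,Y) = H(X) + H(Y) = 1.26 + 2.61 = 3.87

3.87 bits


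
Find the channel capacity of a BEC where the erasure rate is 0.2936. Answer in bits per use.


C = 1 - epsilon = 1 - 0.2936 = 0.7064

0.7064 bits


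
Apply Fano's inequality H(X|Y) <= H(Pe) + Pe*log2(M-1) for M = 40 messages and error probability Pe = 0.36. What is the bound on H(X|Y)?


H(Pe) = -Pe*log2(Pe) - (1-Pe)*log2(1-Pe) = -0.36*log2(0.36) - 0.64*log2(0.64) = 0.530615 + 0.412068 = 0.9427. Pe*log2(M-1) = 0.36*log2(39) = 1.902745. Bound = H(Pe) + Pe*log2(M-1) = 0.530615 + 0.412068 + 1.902745 = 2.8454

2.8454 bits


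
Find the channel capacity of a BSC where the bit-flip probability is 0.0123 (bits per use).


H(p) = -p*log2(p) - (1-p)*log2(1-p) = -0.0123*log2(0.0123) - 0.9877*log2(0.9877) = 0.078046 + 0.017636 = 0.0957. C = 1 - H(p) = 1 - 0.0957 = 0.9043

0.9043 bits


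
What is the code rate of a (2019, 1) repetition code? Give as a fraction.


Rate = k/n = 1/2019

1/2019


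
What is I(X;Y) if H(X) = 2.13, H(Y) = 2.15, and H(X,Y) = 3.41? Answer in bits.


I(X;Y) = H(X) + H(Y) - H(X,Y) = 2.13 + 2.15 - 3.41 = 0.87

0.87 bits


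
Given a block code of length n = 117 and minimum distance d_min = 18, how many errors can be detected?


Detection capability = d_min - 1 = 18 - 1 = 17

17 errors


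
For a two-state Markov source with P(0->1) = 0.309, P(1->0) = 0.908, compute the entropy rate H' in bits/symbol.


Stationary distribution: pi_0 = p10/(p01+p10) = 0.7461, pi_1 = 0.2539. Entropy rate H' = pi_0*H(p01) + pi_1*H(p10) = 0.7461*0.892 + 0.2539*0.4431 = 0.778

0.778 bits/symbol


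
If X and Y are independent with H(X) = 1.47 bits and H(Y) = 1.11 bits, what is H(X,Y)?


For independent variables, H(X,Y) = H(X) + H(Y) = 1.47 + 1.11 = 2.58

2.58 bits


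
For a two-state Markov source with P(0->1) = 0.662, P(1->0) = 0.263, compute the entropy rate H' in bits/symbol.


Stationary distribution: pi_0 = p10/(p01+p10) = 0.2843, pi_1 = 0.7157. Entropy rate H' = pi_0*H(p01) + pi_1*H(p10) = 0.2843*0.9229 + 0.7157*0.8312 = 0.8573

0.8573 bits/symbol


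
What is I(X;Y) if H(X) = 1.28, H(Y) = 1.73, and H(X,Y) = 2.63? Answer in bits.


I(X;Y) = H(X) + H(Y) - H(X,Y) = 1.28 + 1.73 - 2.63 = 0.38

0.38 bits


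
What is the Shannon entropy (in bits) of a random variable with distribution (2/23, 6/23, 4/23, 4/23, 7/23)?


H = -sum(p_i * log2(p_i)). Terms: -(2/23)*log2(2/23) = 0.306397; -(6/23)*log2(6/23) = 0.505722; -(4/23)*log2(4/23) = 0.438880; -(4/23)*log2(4/23) = 0.438880; -(7/23)*log2(7/23) = 0.522324. H = 0.306397 + 0.505722 + 0.438880 + 0.438880 + 0.522324 = 2.2122

2.2122 bits


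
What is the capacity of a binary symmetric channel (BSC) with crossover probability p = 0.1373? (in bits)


H(p) = -p*log2(p) - (1-p)*log2(1-p) = -0.1373*log2(0.1373) - 0.8627*log2(0.8627) = 0.393309 + 0.183815 = 0.5771. C = 1 - H(p) = 1 - 0.5771 = 0.4229

0.4229 bits


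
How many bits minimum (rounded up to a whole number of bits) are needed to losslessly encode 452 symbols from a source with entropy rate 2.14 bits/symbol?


Minimum bits >= n * H = 452 * 2.14 = 967.28, rounded up to a whole number of bits = 968

968 bits


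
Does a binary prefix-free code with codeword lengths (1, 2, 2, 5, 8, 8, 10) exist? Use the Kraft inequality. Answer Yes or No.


Kraft sum = sum(2^(-l_i)) = 1.04, need <= 1. Result: violated (a binary prefix-free code with these lengths cannot exist)

No


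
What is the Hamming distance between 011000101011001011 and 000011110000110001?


Count differing positions: . ^ ^ . ^ ^ . ^ ^ . ^ ^ ^ ^ ^ . ^ . = 12 differences

12


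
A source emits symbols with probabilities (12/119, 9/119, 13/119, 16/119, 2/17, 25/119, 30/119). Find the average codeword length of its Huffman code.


Huffman construction (repeatedly merge the two least-probable nodes; each merge adds 1 bit to every symbol beneath it): 9/119 + 12/119 = 3/17; 13/119 + 2/17 = 27/119; 16/119 + 3/17 = 37/119; 25/119 + 27/119 = 52/119; 30/119 + 37/119 = 67/119; 52/119 + 67/119 = 1. Resulting codeword lengths (in the order the probabilities were given): (4, 4, 3, 3, 3, 2, 2). L_avg = sum(p_i * l_i) = 12/119*4 + 9/119*4 + 13/119*3 + 16/119*3 + 2/17*3 + 25/119*2 + 30/119*2 = 19/7 = 2.7143

2.7143 bits
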